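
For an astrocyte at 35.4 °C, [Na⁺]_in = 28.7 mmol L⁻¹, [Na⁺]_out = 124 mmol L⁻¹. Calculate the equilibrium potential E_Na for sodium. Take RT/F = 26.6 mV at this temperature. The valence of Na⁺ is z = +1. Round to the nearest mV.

39 mV

E = (26.6/z) · ln([Na⁺]_out/[Na⁺]_in) with z = +1.
= (26.6/1) · ln(124/28.7) = 26.60 · ln(4.321)
= 26.60 · (1.4634) = 38.93 mV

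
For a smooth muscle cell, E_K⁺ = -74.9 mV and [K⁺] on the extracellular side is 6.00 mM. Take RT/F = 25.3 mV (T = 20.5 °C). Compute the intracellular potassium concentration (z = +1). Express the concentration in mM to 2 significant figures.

120 mM

Nernst: E = (25.3/1) · ln([out]/[in]), so ln([out]/[in]) = -74.9 × 1 / 25.3 = -2.9605.
[out]/[in] = e^(-2.9605) = 0.05179.
[in] = 6.00 / 0.05179 = 115.8 mM.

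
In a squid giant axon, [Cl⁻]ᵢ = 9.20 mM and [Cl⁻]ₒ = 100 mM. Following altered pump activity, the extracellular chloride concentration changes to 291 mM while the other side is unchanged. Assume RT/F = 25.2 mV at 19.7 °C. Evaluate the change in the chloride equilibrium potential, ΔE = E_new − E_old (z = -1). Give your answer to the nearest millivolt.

-27 mV

E_old = (25.2/-1)·ln(100/9.20) = -60.13 mV
E_new = (25.2/-1)·ln(291/9.20) = -87.04 mV
ΔE = -87.04 − (-60.13) = -26.92 mV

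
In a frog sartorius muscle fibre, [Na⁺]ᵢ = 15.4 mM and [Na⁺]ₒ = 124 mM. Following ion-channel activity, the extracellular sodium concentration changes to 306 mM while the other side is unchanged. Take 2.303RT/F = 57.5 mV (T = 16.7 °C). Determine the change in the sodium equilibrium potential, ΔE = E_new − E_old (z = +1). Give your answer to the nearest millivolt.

E_old = (57.5/1)·log₁₀(124/15.4) = 52.09 mV
E_new = (57.5/1)·log₁₀(306/15.4) = 74.65 mV
ΔE = 74.65 − (52.09) = 22.56 mV

23 mV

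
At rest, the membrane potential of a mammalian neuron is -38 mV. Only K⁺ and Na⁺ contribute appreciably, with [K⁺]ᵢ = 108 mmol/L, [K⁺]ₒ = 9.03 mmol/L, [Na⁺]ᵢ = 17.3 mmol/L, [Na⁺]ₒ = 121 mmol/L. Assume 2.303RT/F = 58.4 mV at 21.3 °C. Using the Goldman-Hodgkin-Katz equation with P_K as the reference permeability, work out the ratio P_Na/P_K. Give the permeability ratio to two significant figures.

Let α = P_Na/P_K. GHK: Vm = 58.4·log₁₀[(Kₒ + α·Naₒ)/(Kᵢ + α·Naᵢ)].
10^(Vm/58.4) = 10^(-38.0/58.4) = 0.22352
So 0.22352·(Kᵢ + α·Naᵢ) = Kₒ + α·Naₒ → α = (0.22352·108.0 − 9.03) / (121.0 − 0.22352·17.3)
α = (24.14 − 9.03) / (121.0 − 3.867) = 15.11/117.1 = 0.129

0.13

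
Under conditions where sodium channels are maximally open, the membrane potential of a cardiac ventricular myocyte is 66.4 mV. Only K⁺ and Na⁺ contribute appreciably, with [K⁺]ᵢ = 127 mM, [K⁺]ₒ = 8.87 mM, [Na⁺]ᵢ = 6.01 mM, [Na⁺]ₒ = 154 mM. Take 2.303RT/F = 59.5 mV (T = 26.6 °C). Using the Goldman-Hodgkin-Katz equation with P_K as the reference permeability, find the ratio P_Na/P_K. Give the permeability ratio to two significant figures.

22

Let α = P_Na/P_K. GHK: Vm = 59.5·log₁₀[(Kₒ + α·Naₒ)/(Kᵢ + α·Naᵢ)].
10^(Vm/59.5) = 10^(66.4/59.5) = 13.061
So 13.061·(Kᵢ + α·Naᵢ) = Kₒ + α·Naₒ → α = (13.061·127.0 − 8.87) / (154.0 − 13.061·6.01)
α = (1659 − 8.87) / (154.0 − 78.49) = 1650/75.51 = 21.85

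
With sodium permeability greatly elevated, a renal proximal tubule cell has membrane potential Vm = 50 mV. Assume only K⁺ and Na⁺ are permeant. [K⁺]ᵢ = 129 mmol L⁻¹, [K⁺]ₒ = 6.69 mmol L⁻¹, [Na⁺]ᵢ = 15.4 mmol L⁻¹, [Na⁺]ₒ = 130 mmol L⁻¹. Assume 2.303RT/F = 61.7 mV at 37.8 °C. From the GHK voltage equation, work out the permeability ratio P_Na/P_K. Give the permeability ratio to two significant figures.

Let α = P_Na/P_K. GHK: Vm = 61.7·log₁₀[(Kₒ + α·Naₒ)/(Kᵢ + α·Naᵢ)].
10^(Vm/61.7) = 10^(50.0/61.7) = 6.4621
So 6.4621·(Kᵢ + α·Naᵢ) = Kₒ + α·Naₒ → α = (6.4621·129.0 − 6.69) / (130.0 − 6.4621·15.4)
α = (833.6 − 6.69) / (130.0 − 99.52) = 826.9/30.48 = 27.13

27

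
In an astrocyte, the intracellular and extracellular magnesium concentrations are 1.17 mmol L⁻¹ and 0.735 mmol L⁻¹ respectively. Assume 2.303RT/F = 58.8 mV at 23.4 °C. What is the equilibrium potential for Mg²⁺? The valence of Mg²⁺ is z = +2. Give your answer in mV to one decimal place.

E = (58.8/z) · log₁₀([Mg²⁺]_out/[Mg²⁺]_in) with z = +2.
= (58.8/2) · log₁₀(0.735/1.17) = 29.40 · log₁₀(0.6282)
= 29.40 · (-0.2019) = -5.94 mV

-5.9 mV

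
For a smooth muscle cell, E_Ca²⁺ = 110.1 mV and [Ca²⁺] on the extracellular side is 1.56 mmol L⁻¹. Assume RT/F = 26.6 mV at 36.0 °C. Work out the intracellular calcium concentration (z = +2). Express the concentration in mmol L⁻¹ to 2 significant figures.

0.00040 mmol L⁻¹

Nernst: E = (26.6/2) · ln([out]/[in]), so ln([out]/[in]) = 110.1 × 2 / 26.6 = 8.2782.
[out]/[in] = e^(8.2782) = 3937.
[in] = 1.56 / 3937 = 0.0003962 mmol L⁻¹.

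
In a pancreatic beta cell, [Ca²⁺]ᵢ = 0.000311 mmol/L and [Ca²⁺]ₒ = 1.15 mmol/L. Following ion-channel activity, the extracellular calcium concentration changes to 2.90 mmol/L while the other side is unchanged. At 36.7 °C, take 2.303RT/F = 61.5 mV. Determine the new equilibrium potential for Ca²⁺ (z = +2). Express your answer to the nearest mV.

After the shift: [Ca²⁺]_out = 2.90, [Ca²⁺]_in = 0.000311 mmol/L.
E_new = (61.5/2)·log₁₀(2.90/0.000311) = 30.75 · (3.9696) = 122.07 mV

122 mV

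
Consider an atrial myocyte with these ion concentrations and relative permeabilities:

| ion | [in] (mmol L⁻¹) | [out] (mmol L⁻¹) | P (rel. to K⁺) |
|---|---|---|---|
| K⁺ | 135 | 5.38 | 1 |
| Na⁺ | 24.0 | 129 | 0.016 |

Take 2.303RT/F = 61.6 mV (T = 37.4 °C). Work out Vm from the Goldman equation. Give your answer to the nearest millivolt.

-78 mV

Vm = 61.6 · log₁₀[(Σ P·[cation]ₒ + Σ P·[anion]ᵢ) / (Σ P·[cation]ᵢ + Σ P·[anion]ₒ)]
Numerator = 1×5.38 + 0.016×129 = 7.444
Denominator = 1×135 + 0.016×24.0 = 135.4
Vm = 61.6 · log₁₀(0.054984) = 61.6 × (-1.2598) = -77.60 mV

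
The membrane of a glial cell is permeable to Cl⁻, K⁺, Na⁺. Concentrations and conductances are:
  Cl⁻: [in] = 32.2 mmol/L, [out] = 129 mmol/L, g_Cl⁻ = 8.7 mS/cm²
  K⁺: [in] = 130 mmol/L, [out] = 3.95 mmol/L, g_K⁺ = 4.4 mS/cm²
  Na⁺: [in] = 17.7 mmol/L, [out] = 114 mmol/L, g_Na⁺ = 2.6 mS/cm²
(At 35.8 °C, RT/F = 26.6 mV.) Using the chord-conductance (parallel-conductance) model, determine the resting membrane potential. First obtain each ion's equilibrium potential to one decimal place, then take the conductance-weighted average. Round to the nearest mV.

-38 mV

E_Cl⁻ = (26.6/-1)·ln(129/32.2) = -36.9 mV
E_K⁺ = (26.6/1)·ln(3.95/130) = -92.9 mV
E_Na⁺ = (26.6/1)·ln(114/17.7) = 49.5 mV
Vm = (Σ gᵢEᵢ)/(Σ gᵢ) = (8.7·-36.9 + 4.4·-92.9 + 2.6·49.5) / (8.7 + 4.4 + 2.6)
= -601.09 / 15.7 = -38.29 mV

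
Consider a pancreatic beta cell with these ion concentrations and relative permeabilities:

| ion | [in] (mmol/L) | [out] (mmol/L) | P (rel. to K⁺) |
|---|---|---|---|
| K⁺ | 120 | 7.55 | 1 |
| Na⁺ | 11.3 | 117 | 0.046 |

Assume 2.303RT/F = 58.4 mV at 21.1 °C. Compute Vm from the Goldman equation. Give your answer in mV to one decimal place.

Vm = 58.4 · log₁₀[(Σ P·[cation]ₒ + Σ P·[anion]ᵢ) / (Σ P·[cation]ᵢ + Σ P·[anion]ₒ)]
Numerator = 1×7.55 + 0.046×117 = 12.93
Denominator = 1×120 + 0.046×11.3 = 120.5
Vm = 58.4 · log₁₀(0.1073) = 58.4 × (-0.9694) = -56.61 mV

-56.6 mV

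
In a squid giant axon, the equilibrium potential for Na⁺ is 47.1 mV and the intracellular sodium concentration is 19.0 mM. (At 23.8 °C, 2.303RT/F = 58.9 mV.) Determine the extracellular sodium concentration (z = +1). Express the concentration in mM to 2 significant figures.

Nernst: E = (58.9/1) · log₁₀([out]/[in]), so log₁₀([out]/[in]) = 47.1 × 1 / 58.9 = 0.7997.
[out]/[in] = 10^(0.7997) = 6.305.
[out] = 6.305 × 19.0 = 119.8 mM.

120 mM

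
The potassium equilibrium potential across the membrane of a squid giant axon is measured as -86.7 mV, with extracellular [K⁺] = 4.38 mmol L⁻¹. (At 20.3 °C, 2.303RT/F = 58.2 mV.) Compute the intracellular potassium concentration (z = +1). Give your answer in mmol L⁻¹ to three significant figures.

135 mmol L⁻¹

Nernst: E = (58.2/1) · log₁₀([out]/[in]), so log₁₀([out]/[in]) = -86.7 × 1 / 58.2 = -1.4897.
[out]/[in] = 10^(-1.4897) = 0.03238.
[in] = 4.38 / 0.03238 = 135.3 mmol L⁻¹.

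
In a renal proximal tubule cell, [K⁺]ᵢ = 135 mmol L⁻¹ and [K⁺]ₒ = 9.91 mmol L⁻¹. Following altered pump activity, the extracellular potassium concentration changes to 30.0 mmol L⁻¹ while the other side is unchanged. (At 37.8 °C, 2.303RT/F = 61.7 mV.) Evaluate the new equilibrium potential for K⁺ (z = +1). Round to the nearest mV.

-40 mV

After the shift: [K⁺]_out = 30.0, [K⁺]_in = 135 mmol L⁻¹.
E_new = (61.7/1)·log₁₀(30.0/135) = 61.70 · (-0.6532) = -40.30 mV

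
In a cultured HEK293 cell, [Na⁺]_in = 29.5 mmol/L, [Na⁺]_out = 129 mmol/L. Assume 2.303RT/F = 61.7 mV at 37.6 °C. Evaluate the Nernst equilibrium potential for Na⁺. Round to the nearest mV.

E = (61.7/z) · log₁₀([Na⁺]_out/[Na⁺]_in) with z = +1.
= (61.7/1) · log₁₀(129/29.5) = 61.70 · log₁₀(4.373)
= 61.70 · (0.6408) = 39.54 mV

40 mV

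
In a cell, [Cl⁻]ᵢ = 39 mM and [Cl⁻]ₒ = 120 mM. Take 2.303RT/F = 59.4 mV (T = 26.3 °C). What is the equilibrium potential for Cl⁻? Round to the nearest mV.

-29 mV

E = (59.4/z) · log₁₀([Cl⁻]_out/[Cl⁻]_in) with z = -1.
For an anion, dividing by z = -1 reverses the sign.
= (59.4/-1) · log₁₀(120/39) = -59.40 · log₁₀(3.077)
= -59.40 · (0.4881) = -28.99 mV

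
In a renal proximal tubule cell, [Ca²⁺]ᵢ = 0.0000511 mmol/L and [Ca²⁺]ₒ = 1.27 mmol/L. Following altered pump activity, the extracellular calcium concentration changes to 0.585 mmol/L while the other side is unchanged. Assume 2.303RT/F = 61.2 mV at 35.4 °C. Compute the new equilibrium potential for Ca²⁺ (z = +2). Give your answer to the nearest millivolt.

After the shift: [Ca²⁺]_out = 0.585, [Ca²⁺]_in = 0.0000511 mmol/L.
E_new = (61.2/2)·log₁₀(0.585/0.0000511) = 30.60 · (4.0587) = 124.20 mV

124 mV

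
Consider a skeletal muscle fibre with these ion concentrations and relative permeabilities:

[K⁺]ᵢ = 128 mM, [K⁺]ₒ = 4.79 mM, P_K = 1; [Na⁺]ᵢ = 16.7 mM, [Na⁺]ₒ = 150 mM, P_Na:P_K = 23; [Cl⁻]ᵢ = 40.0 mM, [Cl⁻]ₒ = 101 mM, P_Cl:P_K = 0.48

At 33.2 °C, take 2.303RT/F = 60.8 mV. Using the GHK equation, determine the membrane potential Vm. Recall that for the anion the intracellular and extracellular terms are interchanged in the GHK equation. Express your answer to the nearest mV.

Vm = 60.8 · log₁₀[(Σ P·[cation]ₒ + Σ P·[anion]ᵢ) / (Σ P·[cation]ᵢ + Σ P·[anion]ₒ)]
Numerator = 1×4.79 + 23×150 + 0.48×40.0 = 3474
Denominator = 1×128 + 23×16.7 + 0.48×101 = 560.6
Vm = 60.8 · log₁₀(6.1971) = 60.8 × (0.7922) = 48.17 mV

48 mV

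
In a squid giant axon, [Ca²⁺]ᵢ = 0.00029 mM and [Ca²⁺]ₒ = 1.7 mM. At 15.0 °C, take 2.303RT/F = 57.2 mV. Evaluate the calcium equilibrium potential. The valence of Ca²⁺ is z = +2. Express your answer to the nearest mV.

E = (57.2/z) · log₁₀([Ca²⁺]_out/[Ca²⁺]_in) with z = +2.
= (57.2/2) · log₁₀(1.7/0.00029) = 28.60 · log₁₀(5862)
= 28.60 · (3.7681) = 107.77 mV

108 mV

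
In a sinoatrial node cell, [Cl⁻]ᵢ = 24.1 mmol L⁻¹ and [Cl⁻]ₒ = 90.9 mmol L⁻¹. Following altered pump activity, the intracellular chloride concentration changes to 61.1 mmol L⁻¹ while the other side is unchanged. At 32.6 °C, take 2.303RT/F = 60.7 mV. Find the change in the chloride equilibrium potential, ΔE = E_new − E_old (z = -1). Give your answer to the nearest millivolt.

E_old = (60.7/-1)·log₁₀(90.9/24.1) = -35.00 mV
E_new = (60.7/-1)·log₁₀(90.9/61.1) = -10.47 mV
ΔE = -10.47 − (-35.00) = 24.52 mV

25 mV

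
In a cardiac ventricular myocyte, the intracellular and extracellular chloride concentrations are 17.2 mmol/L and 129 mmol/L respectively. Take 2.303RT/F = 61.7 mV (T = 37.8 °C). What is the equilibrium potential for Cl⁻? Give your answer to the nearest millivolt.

-54 mV

E = (61.7/z) · log₁₀([Cl⁻]_out/[Cl⁻]_in) with z = -1.
For an anion, dividing by z = -1 reverses the sign.
= (61.7/-1) · log₁₀(129/17.2) = -61.70 · log₁₀(7.5)
= -61.70 · (0.8751) = -53.99 mV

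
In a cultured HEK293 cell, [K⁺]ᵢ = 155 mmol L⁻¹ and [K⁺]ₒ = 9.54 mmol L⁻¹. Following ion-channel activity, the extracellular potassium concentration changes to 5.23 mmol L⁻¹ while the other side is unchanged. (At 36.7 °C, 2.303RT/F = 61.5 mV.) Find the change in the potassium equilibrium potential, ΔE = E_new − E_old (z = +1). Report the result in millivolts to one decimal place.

-16.1 mV

E_old = (61.5/1)·log₁₀(9.54/155) = -74.46 mV
E_new = (61.5/1)·log₁₀(5.23/155) = -90.52 mV
ΔE = -90.52 − (-74.46) = -16.05 mV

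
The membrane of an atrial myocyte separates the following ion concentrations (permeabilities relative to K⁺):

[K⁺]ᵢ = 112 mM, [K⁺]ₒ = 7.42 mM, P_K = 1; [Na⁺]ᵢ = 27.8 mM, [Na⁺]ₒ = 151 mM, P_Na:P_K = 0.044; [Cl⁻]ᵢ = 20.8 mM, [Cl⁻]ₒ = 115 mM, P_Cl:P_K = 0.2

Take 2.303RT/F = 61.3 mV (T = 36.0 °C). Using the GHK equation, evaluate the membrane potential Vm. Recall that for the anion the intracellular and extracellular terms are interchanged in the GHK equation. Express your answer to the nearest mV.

Vm = 61.3 · log₁₀[(Σ P·[cation]ₒ + Σ P·[anion]ᵢ) / (Σ P·[cation]ᵢ + Σ P·[anion]ₒ)]
Numerator = 1×7.42 + 0.044×151 + 0.2×20.8 = 18.22
Denominator = 1×112 + 0.044×27.8 + 0.2×115 = 136.2
Vm = 61.3 · log₁₀(0.13378) = 61.3 × (-0.8736) = -53.55 mV

-54 mV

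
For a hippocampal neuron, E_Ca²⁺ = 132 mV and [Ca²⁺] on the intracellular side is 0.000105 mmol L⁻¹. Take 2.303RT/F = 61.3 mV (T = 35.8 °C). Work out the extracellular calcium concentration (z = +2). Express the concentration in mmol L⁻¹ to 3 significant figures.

2.13 mmol L⁻¹

Nernst: E = (61.3/2) · log₁₀([out]/[in]), so log₁₀([out]/[in]) = 132.0 × 2 / 61.3 = 4.3067.
[out]/[in] = 10^(4.3067) = 2.026e+04.
[out] = 2.026e+04 × 0.000105 = 2.128 mmol L⁻¹.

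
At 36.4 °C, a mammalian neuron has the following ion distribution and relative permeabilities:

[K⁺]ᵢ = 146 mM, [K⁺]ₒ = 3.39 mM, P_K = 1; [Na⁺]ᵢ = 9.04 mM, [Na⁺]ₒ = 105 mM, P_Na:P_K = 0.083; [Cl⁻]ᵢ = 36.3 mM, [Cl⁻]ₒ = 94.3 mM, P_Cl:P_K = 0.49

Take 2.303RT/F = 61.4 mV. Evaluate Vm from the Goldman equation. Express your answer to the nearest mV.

Vm = 61.4 · log₁₀[(Σ P·[cation]ₒ + Σ P·[anion]ᵢ) / (Σ P·[cation]ᵢ + Σ P·[anion]ₒ)]
Numerator = 1×3.39 + 0.083×105 + 0.49×36.3 = 29.89
Denominator = 1×146 + 0.083×9.04 + 0.49×94.3 = 193
Vm = 61.4 · log₁₀(0.15492) = 61.4 × (-0.8099) = -49.73 mV

-50 mV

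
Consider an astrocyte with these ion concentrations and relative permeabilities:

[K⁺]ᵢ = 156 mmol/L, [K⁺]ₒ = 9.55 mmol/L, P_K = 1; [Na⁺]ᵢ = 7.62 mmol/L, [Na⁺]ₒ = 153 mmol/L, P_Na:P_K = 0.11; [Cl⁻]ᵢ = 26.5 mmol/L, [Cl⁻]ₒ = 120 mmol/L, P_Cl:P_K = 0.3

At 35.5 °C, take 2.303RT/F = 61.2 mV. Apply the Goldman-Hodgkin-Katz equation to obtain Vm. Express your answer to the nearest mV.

Vm = 61.2 · log₁₀[(Σ P·[cation]ₒ + Σ P·[anion]ᵢ) / (Σ P·[cation]ᵢ + Σ P·[anion]ₒ)]
Numerator = 1×9.55 + 0.11×153 + 0.3×26.5 = 34.33
Denominator = 1×156 + 0.11×7.62 + 0.3×120 = 192.8
Vm = 61.2 · log₁₀(0.17802) = 61.2 × (-0.7495) = -45.87 mV

-46 mV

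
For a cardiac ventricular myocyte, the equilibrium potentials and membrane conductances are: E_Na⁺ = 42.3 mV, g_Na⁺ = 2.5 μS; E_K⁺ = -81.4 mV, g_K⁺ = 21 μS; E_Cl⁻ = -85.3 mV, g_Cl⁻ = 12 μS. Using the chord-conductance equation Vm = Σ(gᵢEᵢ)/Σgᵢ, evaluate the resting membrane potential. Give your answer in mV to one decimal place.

Σ gᵢEᵢ = 2.5·(42.3) + 21·(-81.4) + 12·(-85.3) = -2627.25
Σ gᵢ = 2.5 + 21 + 12 = 35.5
Vm = -2627.25 / 35.5 = -74.01 mV

-74.0 mV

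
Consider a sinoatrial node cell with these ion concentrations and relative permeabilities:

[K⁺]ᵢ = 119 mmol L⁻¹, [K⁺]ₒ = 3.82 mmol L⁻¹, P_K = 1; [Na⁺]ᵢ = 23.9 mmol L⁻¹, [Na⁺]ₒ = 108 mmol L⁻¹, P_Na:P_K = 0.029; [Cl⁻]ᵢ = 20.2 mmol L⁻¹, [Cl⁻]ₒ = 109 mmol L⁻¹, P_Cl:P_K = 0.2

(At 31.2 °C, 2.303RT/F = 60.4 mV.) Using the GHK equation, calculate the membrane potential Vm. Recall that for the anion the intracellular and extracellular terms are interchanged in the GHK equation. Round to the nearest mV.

Vm = 60.4 · log₁₀[(Σ P·[cation]ₒ + Σ P·[anion]ᵢ) / (Σ P·[cation]ᵢ + Σ P·[anion]ₒ)]
Numerator = 1×3.82 + 0.029×108 + 0.2×20.2 = 10.99
Denominator = 1×119 + 0.029×23.9 + 0.2×109 = 141.5
Vm = 60.4 · log₁₀(0.077686) = 60.4 × (-1.1097) = -67.02 mV

-67 mV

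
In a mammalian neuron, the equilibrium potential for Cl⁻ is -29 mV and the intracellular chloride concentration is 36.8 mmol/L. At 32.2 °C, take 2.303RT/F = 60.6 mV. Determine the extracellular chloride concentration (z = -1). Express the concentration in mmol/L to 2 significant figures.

110 mmol/L

Nernst: E = (60.6/-1) · log₁₀([out]/[in]), so log₁₀([out]/[in]) = -29.0 × -1 / 60.6 = 0.4785.
[out]/[in] = 10^(0.4785) = 3.01.
[out] = 3.01 × 36.8 = 110.8 mmol/L.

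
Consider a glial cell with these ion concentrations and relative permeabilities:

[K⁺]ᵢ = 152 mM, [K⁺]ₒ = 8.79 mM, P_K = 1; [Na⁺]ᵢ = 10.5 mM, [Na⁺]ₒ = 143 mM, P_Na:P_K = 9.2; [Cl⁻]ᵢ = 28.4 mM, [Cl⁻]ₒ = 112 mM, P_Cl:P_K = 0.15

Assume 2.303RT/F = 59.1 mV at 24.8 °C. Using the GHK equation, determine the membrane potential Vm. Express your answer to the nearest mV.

Vm = 59.1 · log₁₀[(Σ P·[cation]ₒ + Σ P·[anion]ᵢ) / (Σ P·[cation]ᵢ + Σ P·[anion]ₒ)]
Numerator = 1×8.79 + 9.2×143 + 0.15×28.4 = 1329
Denominator = 1×152 + 9.2×10.5 + 0.15×112 = 265.4
Vm = 59.1 · log₁₀(5.0062) = 59.1 × (0.6995) = 41.34 mV

41 mV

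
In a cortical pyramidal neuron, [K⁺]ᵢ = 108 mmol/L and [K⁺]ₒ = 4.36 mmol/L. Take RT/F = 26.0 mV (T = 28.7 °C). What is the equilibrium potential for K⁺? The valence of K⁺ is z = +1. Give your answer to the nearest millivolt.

E = (26.0/z) · ln([K⁺]_out/[K⁺]_in) with z = +1.
= (26.0/1) · ln(4.36/108) = 26.00 · ln(0.04037)
= 26.00 · (-3.2097) = -83.45 mV

-83 mV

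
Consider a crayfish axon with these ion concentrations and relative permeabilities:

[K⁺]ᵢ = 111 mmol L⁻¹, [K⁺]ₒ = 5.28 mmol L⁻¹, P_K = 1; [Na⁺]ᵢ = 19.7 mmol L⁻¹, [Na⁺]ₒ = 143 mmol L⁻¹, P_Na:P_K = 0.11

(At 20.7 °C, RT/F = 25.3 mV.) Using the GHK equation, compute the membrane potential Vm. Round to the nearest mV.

Vm = 25.3 · ln[(Σ P·[cation]ₒ + Σ P·[anion]ᵢ) / (Σ P·[cation]ᵢ + Σ P·[anion]ₒ)]
Numerator = 1×5.28 + 0.11×143 = 21.01
Denominator = 1×111 + 0.11×19.7 = 113.2
Vm = 25.3 · ln(0.18565) = 25.3 × (-1.6839) = -42.60 mV

-43 mV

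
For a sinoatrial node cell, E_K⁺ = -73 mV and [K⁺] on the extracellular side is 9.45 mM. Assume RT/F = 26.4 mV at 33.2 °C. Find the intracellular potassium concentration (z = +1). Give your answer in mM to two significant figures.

Nernst: E = (26.4/1) · ln([out]/[in]), so ln([out]/[in]) = -73.0 × 1 / 26.4 = -2.7652.
[out]/[in] = e^(-2.7652) = 0.06297.
[in] = 9.45 / 0.06297 = 150.1 mM.

150 mM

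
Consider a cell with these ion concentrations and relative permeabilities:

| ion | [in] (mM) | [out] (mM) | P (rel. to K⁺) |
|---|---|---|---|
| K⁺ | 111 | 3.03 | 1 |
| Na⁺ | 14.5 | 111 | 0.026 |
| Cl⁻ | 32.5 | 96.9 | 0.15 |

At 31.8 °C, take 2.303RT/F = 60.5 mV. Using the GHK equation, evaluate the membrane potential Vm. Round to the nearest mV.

Vm = 60.5 · log₁₀[(Σ P·[cation]ₒ + Σ P·[anion]ᵢ) / (Σ P·[cation]ᵢ + Σ P·[anion]ₒ)]
Numerator = 1×3.03 + 0.026×111 + 0.15×32.5 = 10.79
Denominator = 1×111 + 0.026×14.5 + 0.15×96.9 = 125.9
Vm = 60.5 · log₁₀(0.085703) = 60.5 × (-1.0670) = -64.55 mV

-65 mV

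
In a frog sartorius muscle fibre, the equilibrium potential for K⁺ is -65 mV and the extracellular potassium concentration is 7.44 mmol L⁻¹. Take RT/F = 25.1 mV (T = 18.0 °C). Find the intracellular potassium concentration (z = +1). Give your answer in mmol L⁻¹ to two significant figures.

99 mmol L⁻¹

Nernst: E = (25.1/1) · ln([out]/[in]), so ln([out]/[in]) = -65.0 × 1 / 25.1 = -2.5896.
[out]/[in] = e^(-2.5896) = 0.07505.
[in] = 7.44 / 0.07505 = 99.14 mmol L⁻¹.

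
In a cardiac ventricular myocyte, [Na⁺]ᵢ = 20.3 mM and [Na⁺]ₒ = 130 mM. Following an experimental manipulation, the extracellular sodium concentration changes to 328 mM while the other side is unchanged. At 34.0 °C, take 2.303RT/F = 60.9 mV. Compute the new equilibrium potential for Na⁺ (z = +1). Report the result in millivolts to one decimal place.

73.6 mV

After the shift: [Na⁺]_out = 328, [Na⁺]_in = 20.3 mM.
E_new = (60.9/1)·log₁₀(328/20.3) = 60.90 · (1.2084) = 73.59 mV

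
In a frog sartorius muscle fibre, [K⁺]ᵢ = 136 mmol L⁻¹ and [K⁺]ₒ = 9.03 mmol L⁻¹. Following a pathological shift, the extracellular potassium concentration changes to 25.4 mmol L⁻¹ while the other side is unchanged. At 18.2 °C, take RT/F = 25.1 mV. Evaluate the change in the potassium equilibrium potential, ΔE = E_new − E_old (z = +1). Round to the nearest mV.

E_old = (25.1/1)·ln(9.03/136) = -68.07 mV
E_new = (25.1/1)·ln(25.4/136) = -42.12 mV
ΔE = -42.12 − (-68.07) = 25.96 mV

26 mV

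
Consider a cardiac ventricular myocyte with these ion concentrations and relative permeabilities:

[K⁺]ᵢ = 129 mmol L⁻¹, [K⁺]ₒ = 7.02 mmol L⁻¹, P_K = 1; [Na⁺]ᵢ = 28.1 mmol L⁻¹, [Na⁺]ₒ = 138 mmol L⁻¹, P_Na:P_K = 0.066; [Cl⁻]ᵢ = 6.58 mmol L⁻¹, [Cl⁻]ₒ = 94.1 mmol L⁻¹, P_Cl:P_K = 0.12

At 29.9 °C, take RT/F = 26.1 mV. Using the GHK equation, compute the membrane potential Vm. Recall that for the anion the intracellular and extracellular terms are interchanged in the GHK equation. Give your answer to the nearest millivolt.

Vm = 26.1 · ln[(Σ P·[cation]ₒ + Σ P·[anion]ᵢ) / (Σ P·[cation]ᵢ + Σ P·[anion]ₒ)]
Numerator = 1×7.02 + 0.066×138 + 0.12×6.58 = 16.92
Denominator = 1×129 + 0.066×28.1 + 0.12×94.1 = 142.1
Vm = 26.1 · ln(0.11902) = 26.1 × (-2.1285) = -55.55 mV

-56 mV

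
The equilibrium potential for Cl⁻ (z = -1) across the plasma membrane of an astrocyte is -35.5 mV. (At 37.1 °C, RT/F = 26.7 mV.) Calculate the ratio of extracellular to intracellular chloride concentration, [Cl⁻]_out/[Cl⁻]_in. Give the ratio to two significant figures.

3.8

ln([out]/[in]) = E·z/(26.7) = -35.5 × -1 / 26.7 = 1.3296
[out]/[in] = e^(1.3296) = 3.779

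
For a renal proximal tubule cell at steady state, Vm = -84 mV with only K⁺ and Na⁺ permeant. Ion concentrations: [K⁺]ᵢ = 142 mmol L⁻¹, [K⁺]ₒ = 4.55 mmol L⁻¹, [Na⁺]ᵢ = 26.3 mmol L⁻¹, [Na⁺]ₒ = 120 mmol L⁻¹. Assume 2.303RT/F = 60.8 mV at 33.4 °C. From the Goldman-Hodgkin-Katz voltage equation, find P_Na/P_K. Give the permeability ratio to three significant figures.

Let α = P_Na/P_K. GHK: Vm = 60.8·log₁₀[(Kₒ + α·Naₒ)/(Kᵢ + α·Naᵢ)].
10^(Vm/60.8) = 10^(-84.0/60.8) = 0.041536
So 0.041536·(Kᵢ + α·Naᵢ) = Kₒ + α·Naₒ → α = (0.041536·142.0 − 4.55) / (120.0 − 0.041536·26.3)
α = (5.898 − 4.55) / (120.0 − 1.092) = 1.348/118.9 = 0.01134

0.0113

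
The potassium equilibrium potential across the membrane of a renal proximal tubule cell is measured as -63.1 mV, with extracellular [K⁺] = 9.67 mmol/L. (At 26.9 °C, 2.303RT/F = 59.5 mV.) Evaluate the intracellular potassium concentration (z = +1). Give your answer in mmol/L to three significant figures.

111 mmol/L

Nernst: E = (59.5/1) · log₁₀([out]/[in]), so log₁₀([out]/[in]) = -63.1 × 1 / 59.5 = -1.0605.
[out]/[in] = 10^(-1.0605) = 0.087.
[in] = 9.67 / 0.087 = 111.2 mmol/L.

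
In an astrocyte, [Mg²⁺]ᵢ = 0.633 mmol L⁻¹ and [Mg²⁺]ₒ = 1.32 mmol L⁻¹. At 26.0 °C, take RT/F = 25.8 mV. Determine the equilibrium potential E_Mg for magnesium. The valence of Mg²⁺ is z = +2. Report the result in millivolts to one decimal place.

9.5 mV

E = (25.8/z) · ln([Mg²⁺]_out/[Mg²⁺]_in) with z = +2.
= (25.8/2) · ln(1.32/0.633) = 12.90 · ln(2.085)
= 12.90 · (0.7349) = 9.48 mV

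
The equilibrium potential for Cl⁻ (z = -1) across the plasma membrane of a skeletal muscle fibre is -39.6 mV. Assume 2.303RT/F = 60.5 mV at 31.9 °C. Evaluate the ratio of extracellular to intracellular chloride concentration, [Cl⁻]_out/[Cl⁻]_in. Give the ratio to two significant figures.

4.5

log₁₀([out]/[in]) = E·z/(60.5) = -39.6 × -1 / 60.5 = 0.6545
[out]/[in] = 10^(0.6545) = 4.514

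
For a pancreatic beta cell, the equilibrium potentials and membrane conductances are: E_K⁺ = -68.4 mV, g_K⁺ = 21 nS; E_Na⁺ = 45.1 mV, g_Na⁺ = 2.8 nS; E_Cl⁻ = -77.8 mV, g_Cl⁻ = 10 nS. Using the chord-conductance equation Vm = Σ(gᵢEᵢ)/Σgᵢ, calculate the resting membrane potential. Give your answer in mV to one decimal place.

Σ gᵢEᵢ = 21·(-68.4) + 2.8·(45.1) + 10·(-77.8) = -2088.12
Σ gᵢ = 21 + 2.8 + 10 = 33.8
Vm = -2088.12 / 33.8 = -61.78 mV

-61.8 mV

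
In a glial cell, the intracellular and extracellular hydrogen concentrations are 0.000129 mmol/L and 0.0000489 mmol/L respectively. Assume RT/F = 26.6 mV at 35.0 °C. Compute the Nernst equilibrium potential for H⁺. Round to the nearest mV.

E = (26.6/z) · ln([H⁺]_out/[H⁺]_in) with z = +1.
= (26.6/1) · ln(0.0000489/0.000129) = 26.60 · ln(0.3791)
= 26.60 · (-0.9700) = -25.80 mV

-26 mV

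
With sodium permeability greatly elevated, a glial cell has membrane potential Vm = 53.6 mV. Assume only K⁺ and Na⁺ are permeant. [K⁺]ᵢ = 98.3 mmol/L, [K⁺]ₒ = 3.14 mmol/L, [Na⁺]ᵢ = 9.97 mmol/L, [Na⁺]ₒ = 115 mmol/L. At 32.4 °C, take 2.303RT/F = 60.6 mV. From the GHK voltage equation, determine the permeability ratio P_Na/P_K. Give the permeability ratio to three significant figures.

Let α = P_Na/P_K. GHK: Vm = 60.6·log₁₀[(Kₒ + α·Naₒ)/(Kᵢ + α·Naᵢ)].
10^(Vm/60.6) = 10^(53.6/60.6) = 7.6646
So 7.6646·(Kᵢ + α·Naᵢ) = Kₒ + α·Naₒ → α = (7.6646·98.3 − 3.14) / (115.0 − 7.6646·9.97)
α = (753.4 − 3.14) / (115.0 − 76.42) = 750.3/38.58 = 19.45

19.4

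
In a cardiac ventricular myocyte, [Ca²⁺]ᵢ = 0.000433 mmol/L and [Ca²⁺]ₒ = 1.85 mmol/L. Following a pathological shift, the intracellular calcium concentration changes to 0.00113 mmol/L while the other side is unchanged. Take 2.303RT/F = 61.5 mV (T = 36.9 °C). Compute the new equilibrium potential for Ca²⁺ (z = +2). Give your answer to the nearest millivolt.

99 mV

After the shift: [Ca²⁺]_out = 1.85, [Ca²⁺]_in = 0.00113 mmol/L.
E_new = (61.5/2)·log₁₀(1.85/0.00113) = 30.75 · (3.2141) = 98.83 mV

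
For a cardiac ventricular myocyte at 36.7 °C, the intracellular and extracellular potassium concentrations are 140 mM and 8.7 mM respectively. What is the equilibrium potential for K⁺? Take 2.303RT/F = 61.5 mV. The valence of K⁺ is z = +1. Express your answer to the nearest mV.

-74 mV

E = (61.5/z) · log₁₀([K⁺]_out/[K⁺]_in) with z = +1.
= (61.5/1) · log₁₀(8.7/140) = 61.50 · log₁₀(0.06214)
= 61.50 · (-1.2066) = -74.21 mV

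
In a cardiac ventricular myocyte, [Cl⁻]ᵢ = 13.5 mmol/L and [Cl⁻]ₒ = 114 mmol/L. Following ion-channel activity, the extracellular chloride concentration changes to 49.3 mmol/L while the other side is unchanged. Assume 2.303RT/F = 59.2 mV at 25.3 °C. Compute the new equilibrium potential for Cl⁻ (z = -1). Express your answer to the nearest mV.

After the shift: [Cl⁻]_out = 49.3, [Cl⁻]_in = 13.5 mmol/L.
E_new = (59.2/-1)·log₁₀(49.3/13.5) = -59.20 · (0.5625) = -33.30 mV

-33 mV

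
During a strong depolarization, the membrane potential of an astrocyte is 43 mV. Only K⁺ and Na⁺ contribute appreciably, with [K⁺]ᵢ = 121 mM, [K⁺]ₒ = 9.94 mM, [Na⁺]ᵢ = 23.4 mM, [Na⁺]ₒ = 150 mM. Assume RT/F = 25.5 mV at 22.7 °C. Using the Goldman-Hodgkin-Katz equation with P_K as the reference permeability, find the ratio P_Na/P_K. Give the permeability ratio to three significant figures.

27.2

Let α = P_Na/P_K. GHK: Vm = 25.5·ln[(Kₒ + α·Naₒ)/(Kᵢ + α·Naᵢ)].
e^(Vm/25.5) = e^(43.0/25.5) = 5.3993
So 5.3993·(Kᵢ + α·Naᵢ) = Kₒ + α·Naₒ → α = (5.3993·121.0 − 9.94) / (150.0 − 5.3993·23.4)
α = (653.3 − 9.94) / (150.0 − 126.3) = 643.4/23.66 = 27.2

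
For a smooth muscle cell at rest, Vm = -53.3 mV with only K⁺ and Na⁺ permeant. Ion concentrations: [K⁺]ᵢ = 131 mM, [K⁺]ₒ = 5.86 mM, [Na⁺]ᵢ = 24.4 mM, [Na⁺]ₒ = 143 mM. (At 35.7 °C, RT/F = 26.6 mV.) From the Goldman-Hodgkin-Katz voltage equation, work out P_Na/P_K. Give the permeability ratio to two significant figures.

0.084

Let α = P_Na/P_K. GHK: Vm = 26.6·ln[(Kₒ + α·Naₒ)/(Kᵢ + α·Naᵢ)].
e^(Vm/26.6) = e^(-53.3/26.6) = 0.13483
So 0.13483·(Kᵢ + α·Naᵢ) = Kₒ + α·Naₒ → α = (0.13483·131.0 − 5.86) / (143.0 − 0.13483·24.4)
α = (17.66 − 5.86) / (143.0 − 3.29) = 11.8/139.7 = 0.08448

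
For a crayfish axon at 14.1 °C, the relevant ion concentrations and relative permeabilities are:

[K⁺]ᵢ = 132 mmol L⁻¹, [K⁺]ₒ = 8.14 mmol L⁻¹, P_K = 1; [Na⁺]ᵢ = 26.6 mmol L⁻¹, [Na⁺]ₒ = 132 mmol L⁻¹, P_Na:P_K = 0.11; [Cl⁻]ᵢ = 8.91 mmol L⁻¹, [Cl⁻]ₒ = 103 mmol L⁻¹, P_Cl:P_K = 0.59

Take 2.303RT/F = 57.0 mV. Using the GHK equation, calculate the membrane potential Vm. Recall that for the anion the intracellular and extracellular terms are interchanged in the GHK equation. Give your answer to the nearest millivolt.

-48 mV

Vm = 57.0 · log₁₀[(Σ P·[cation]ₒ + Σ P·[anion]ᵢ) / (Σ P·[cation]ᵢ + Σ P·[anion]ₒ)]
Numerator = 1×8.14 + 0.11×132 + 0.59×8.91 = 27.92
Denominator = 1×132 + 0.11×26.6 + 0.59×103 = 195.7
Vm = 57.0 · log₁₀(0.14265) = 57.0 × (-0.8457) = -48.21 mV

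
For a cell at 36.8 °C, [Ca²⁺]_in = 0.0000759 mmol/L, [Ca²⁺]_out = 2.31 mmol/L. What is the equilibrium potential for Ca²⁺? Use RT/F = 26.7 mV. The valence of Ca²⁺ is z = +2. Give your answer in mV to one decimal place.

E = (26.7/z) · ln([Ca²⁺]_out/[Ca²⁺]_in) with z = +2.
= (26.7/2) · ln(2.31/0.0000759) = 13.35 · ln(3.043e+04)
= 13.35 · (10.3233) = 137.82 mV

137.8 mV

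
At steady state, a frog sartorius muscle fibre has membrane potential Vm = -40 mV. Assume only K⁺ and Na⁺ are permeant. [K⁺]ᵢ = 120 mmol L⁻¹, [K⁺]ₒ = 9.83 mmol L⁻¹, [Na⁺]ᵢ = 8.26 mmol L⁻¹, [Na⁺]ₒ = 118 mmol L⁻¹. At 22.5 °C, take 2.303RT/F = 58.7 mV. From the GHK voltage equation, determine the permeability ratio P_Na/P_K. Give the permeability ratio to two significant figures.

Let α = P_Na/P_K. GHK: Vm = 58.7·log₁₀[(Kₒ + α·Naₒ)/(Kᵢ + α·Naᵢ)].
10^(Vm/58.7) = 10^(-40.0/58.7) = 0.20824
So 0.20824·(Kᵢ + α·Naᵢ) = Kₒ + α·Naₒ → α = (0.20824·120.0 − 9.83) / (118.0 − 0.20824·8.26)
α = (24.99 − 9.83) / (118.0 − 1.72) = 15.16/116.3 = 0.1304

0.13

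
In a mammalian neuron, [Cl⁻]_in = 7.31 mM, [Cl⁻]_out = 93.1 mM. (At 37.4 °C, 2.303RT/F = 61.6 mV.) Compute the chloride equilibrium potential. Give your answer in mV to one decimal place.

-68.1 mV

E = (61.6/z) · log₁₀([Cl⁻]_out/[Cl⁻]_in) with z = -1.
For an anion, dividing by z = -1 reverses the sign.
= (61.6/-1) · log₁₀(93.1/7.31) = -61.60 · log₁₀(12.74)
= -61.60 · (1.1050) = -68.07 mV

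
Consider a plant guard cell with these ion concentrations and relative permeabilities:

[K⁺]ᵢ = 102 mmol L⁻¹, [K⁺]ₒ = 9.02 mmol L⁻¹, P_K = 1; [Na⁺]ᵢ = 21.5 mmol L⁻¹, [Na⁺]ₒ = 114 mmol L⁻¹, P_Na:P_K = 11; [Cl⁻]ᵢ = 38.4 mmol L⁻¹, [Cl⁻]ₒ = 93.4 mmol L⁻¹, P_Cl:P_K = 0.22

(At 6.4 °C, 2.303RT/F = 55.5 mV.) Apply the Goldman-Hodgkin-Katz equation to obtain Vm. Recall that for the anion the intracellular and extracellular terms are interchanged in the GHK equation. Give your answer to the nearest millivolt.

Vm = 55.5 · log₁₀[(Σ P·[cation]ₒ + Σ P·[anion]ᵢ) / (Σ P·[cation]ᵢ + Σ P·[anion]ₒ)]
Numerator = 1×9.02 + 11×114 + 0.22×38.4 = 1271
Denominator = 1×102 + 11×21.5 + 0.22×93.4 = 359
Vm = 55.5 · log₁₀(3.5412) = 55.5 × (0.5492) = 30.48 mV

30 mV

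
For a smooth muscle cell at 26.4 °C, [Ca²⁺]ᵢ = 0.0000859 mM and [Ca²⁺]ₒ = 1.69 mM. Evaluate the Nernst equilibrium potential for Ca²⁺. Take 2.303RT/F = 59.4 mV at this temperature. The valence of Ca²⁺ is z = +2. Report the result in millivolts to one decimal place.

E = (59.4/z) · log₁₀([Ca²⁺]_out/[Ca²⁺]_in) with z = +2.
= (59.4/2) · log₁₀(1.69/0.0000859) = 29.70 · log₁₀(1.967e+04)
= 29.70 · (4.2939) = 127.53 mV

127.5 mV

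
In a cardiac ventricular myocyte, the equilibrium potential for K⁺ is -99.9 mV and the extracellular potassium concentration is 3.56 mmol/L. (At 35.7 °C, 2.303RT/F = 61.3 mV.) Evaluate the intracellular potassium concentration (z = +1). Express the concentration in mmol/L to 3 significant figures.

152 mmol/L

Nernst: E = (61.3/1) · log₁₀([out]/[in]), so log₁₀([out]/[in]) = -99.9 × 1 / 61.3 = -1.6297.
[out]/[in] = 10^(-1.6297) = 0.02346.
[in] = 3.56 / 0.02346 = 151.8 mmol/L.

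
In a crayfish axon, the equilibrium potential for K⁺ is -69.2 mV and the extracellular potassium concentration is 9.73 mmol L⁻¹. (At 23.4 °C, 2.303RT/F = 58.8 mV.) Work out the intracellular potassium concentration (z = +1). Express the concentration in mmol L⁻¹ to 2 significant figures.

Nernst: E = (58.8/1) · log₁₀([out]/[in]), so log₁₀([out]/[in]) = -69.2 × 1 / 58.8 = -1.1769.
[out]/[in] = 10^(-1.1769) = 0.06655.
[in] = 9.73 / 0.06655 = 146.2 mmol L⁻¹.

150 mmol L⁻¹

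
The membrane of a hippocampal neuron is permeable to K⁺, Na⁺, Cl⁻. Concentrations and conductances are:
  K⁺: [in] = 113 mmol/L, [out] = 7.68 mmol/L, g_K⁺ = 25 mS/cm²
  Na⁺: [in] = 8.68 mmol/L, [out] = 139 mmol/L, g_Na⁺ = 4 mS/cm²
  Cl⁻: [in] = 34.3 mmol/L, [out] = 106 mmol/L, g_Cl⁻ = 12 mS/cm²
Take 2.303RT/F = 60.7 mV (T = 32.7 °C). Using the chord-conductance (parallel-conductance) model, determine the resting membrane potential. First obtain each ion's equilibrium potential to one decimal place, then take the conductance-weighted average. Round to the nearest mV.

E_K⁺ = (60.7/1)·log₁₀(7.68/113) = -70.9 mV
E_Na⁺ = (60.7/1)·log₁₀(139/8.68) = 73.1 mV
E_Cl⁻ = (60.7/-1)·log₁₀(106/34.3) = -29.7 mV
Vm = (Σ gᵢEᵢ)/(Σ gᵢ) = (25·-70.9 + 4·73.1 + 12·-29.7) / (25 + 4 + 12)
= -1836.50 / 41 = -44.79 mV

-45 mV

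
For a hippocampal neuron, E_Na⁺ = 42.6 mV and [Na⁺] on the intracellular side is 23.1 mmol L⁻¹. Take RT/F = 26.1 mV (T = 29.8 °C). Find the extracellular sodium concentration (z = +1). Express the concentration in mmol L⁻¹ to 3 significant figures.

Nernst: E = (26.1/1) · ln([out]/[in]), so ln([out]/[in]) = 42.6 × 1 / 26.1 = 1.6322.
[out]/[in] = e^(1.6322) = 5.115.
[out] = 5.115 × 23.1 = 118.2 mmol L⁻¹.

118 mmol L⁻¹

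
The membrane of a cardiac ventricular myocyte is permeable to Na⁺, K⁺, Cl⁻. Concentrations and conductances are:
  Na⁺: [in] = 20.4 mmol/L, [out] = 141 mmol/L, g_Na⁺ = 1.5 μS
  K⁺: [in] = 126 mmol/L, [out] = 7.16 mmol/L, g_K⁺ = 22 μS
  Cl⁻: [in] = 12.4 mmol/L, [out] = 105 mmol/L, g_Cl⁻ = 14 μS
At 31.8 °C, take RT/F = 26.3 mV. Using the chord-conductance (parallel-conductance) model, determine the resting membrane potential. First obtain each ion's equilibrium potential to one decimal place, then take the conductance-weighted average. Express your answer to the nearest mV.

E_Na⁺ = (26.3/1)·ln(141/20.4) = 50.8 mV
E_K⁺ = (26.3/1)·ln(7.16/126) = -75.4 mV
E_Cl⁻ = (26.3/-1)·ln(105/12.4) = -56.2 mV
Vm = (Σ gᵢEᵢ)/(Σ gᵢ) = (1.5·50.8 + 22·-75.4 + 14·-56.2) / (1.5 + 22 + 14)
= -2369.40 / 37.5 = -63.18 mV

-63 mV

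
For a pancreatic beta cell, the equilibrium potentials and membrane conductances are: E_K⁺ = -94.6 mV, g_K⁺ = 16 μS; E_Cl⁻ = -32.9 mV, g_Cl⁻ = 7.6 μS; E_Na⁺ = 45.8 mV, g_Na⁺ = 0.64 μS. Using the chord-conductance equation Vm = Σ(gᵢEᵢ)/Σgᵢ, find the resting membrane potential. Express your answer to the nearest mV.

Σ gᵢEᵢ = 16·(-94.6) + 7.6·(-32.9) + 0.64·(45.8) = -1734.33
Σ gᵢ = 16 + 7.6 + 0.64 = 24.24
Vm = -1734.33 / 24.24 = -71.55 mV

-72 mV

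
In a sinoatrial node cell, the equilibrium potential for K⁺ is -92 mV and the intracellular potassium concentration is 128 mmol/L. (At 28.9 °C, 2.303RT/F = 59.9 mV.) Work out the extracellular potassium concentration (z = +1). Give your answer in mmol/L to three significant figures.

3.73 mmol/L

Nernst: E = (59.9/1) · log₁₀([out]/[in]), so log₁₀([out]/[in]) = -92.0 × 1 / 59.9 = -1.5359.
[out]/[in] = 10^(-1.5359) = 0.02911.
[out] = 0.02911 × 128 = 3.727 mmol/L.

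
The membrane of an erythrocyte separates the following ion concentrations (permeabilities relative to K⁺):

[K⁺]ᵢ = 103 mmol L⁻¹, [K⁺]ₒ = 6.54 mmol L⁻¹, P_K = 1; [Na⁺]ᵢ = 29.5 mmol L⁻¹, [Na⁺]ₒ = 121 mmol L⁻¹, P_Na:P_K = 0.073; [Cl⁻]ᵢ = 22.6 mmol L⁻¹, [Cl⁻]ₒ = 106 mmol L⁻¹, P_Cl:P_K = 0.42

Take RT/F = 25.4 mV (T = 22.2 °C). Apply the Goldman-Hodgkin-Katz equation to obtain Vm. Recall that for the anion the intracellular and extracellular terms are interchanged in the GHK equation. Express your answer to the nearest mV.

-46 mV

Vm = 25.4 · ln[(Σ P·[cation]ₒ + Σ P·[anion]ᵢ) / (Σ P·[cation]ᵢ + Σ P·[anion]ₒ)]
Numerator = 1×6.54 + 0.073×121 + 0.42×22.6 = 24.87
Denominator = 1×103 + 0.073×29.5 + 0.42×106 = 149.7
Vm = 25.4 · ln(0.16613) = 25.4 × (-1.7950) = -45.59 mV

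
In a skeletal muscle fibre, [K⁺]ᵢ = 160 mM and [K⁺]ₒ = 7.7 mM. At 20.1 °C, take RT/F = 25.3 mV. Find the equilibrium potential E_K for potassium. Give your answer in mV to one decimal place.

-76.8 mV

E = (25.3/z) · ln([K⁺]_out/[K⁺]_in) with z = +1.
= (25.3/1) · ln(7.7/160) = 25.30 · ln(0.04813)
= 25.30 · (-3.0340) = -76.76 mV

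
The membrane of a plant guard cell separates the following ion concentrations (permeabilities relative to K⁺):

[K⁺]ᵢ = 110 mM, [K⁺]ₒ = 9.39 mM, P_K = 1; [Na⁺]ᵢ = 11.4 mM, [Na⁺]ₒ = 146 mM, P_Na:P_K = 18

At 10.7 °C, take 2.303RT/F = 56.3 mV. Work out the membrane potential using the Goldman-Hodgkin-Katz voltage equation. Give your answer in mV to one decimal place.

51.9 mV

Vm = 56.3 · log₁₀[(Σ P·[cation]ₒ + Σ P·[anion]ᵢ) / (Σ P·[cation]ᵢ + Σ P·[anion]ₒ)]
Numerator = 1×9.39 + 18×146 = 2637
Denominator = 1×110 + 18×11.4 = 315.2
Vm = 56.3 · log₁₀(8.3674) = 56.3 × (0.9226) = 51.94 mV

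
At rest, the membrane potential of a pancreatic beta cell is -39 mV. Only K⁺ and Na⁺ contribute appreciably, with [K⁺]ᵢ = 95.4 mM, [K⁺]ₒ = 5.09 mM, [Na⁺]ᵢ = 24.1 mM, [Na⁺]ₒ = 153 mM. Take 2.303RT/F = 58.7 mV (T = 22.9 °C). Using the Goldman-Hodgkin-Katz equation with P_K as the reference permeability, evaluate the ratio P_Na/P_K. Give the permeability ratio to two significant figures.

Let α = P_Na/P_K. GHK: Vm = 58.7·log₁₀[(Kₒ + α·Naₒ)/(Kᵢ + α·Naᵢ)].
10^(Vm/58.7) = 10^(-39.0/58.7) = 0.21657
So 0.21657·(Kᵢ + α·Naᵢ) = Kₒ + α·Naₒ → α = (0.21657·95.4 − 5.09) / (153.0 − 0.21657·24.1)
α = (20.66 − 5.09) / (153.0 − 5.219) = 15.57/147.8 = 0.1054

0.11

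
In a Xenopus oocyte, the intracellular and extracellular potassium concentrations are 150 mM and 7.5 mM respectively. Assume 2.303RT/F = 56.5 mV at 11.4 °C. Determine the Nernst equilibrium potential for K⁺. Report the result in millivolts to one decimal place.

-73.5 mV

E = (56.5/z) · log₁₀([K⁺]_out/[K⁺]_in) with z = +1.
= (56.5/1) · log₁₀(7.5/150) = 56.50 · log₁₀(0.05)
= 56.50 · (-1.3010) = -73.51 mV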